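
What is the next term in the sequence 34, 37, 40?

Differences: 37 - 34 = 3
This is an arithmetic sequence with common difference d = 3.
Next term = 40 + 3 = 43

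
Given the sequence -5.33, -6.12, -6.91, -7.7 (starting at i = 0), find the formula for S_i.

Check differences: -6.12 - -5.33 = -0.79
-6.91 - -6.12 = -0.79
Common difference d = -0.79.
First term a = -5.33.
Formula: S_i = -5.33 - 0.79*i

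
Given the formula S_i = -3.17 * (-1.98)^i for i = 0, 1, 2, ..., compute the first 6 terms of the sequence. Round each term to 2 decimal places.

This is a geometric sequence.
i=0: S_0 = -3.17 * (-1.98)^0 = -3.17
i=1: S_1 = -3.17 * (-1.98)^1 ≈ 6.28
i=2: S_2 = -3.17 * (-1.98)^2 ≈ -12.43
i=3: S_3 = -3.17 * (-1.98)^3 ≈ 24.61
i=4: S_4 = -3.17 * (-1.98)^4 ≈ -48.72
i=5: S_5 = -3.17 * (-1.98)^5 ≈ 96.47
The first 6 terms are: [-3.17, 6.28, -12.43, 24.61, -48.72, 96.47]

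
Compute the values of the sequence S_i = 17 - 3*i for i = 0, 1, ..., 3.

This is an arithmetic sequence.
i=0: S_0 = 17 + -3*0 = 17
i=1: S_1 = 17 + -3*1 = 14
i=2: S_2 = 17 + -3*2 = 11
i=3: S_3 = 17 + -3*3 = 8
The first 4 terms are: [17, 14, 11, 8]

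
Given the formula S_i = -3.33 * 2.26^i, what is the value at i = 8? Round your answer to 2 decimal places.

S_8 = -3.33 * 2.26^8 ≈ -3.33 * 680.5617 ≈ -2266.27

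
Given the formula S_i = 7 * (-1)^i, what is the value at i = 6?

S_6 = 7 * (-1)^6 = 7 * 1 = 7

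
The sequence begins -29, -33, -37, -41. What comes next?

Differences: -33 - -29 = -4
This is an arithmetic sequence with common difference d = -4.
Next term = -41 + -4 = -45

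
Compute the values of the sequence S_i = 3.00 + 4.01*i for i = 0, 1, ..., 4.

This is an arithmetic sequence.
i=0: S_0 = 3.0 + 4.01*0 = 3.0
i=1: S_1 = 3.0 + 4.01*1 = 7.01
i=2: S_2 = 3.0 + 4.01*2 = 11.02
i=3: S_3 = 3.0 + 4.01*3 = 15.03
i=4: S_4 = 3.0 + 4.01*4 = 19.04
The first 5 terms are: [3.0, 7.01, 11.02, 15.03, 19.04]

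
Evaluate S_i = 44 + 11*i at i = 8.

S_8 = 44 + 11*8 = 44 + 88 = 132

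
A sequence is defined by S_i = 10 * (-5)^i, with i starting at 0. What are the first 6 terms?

This is a geometric sequence.
i=0: S_0 = 10 * (-5)^0 = 10
i=1: S_1 = 10 * (-5)^1 = -50
i=2: S_2 = 10 * (-5)^2 = 250
i=3: S_3 = 10 * (-5)^3 = -1250
i=4: S_4 = 10 * (-5)^4 = 6250
i=5: S_5 = 10 * (-5)^5 = -31250
The first 6 terms are: [10, -50, 250, -1250, 6250, -31250]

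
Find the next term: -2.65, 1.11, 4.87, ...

Differences: 1.11 - -2.65 = 3.76
This is an arithmetic sequence with common difference d = 3.76.
Next term = 4.87 + 3.76 = 8.63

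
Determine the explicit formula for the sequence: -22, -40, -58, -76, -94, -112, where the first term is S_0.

Check differences: -40 - -22 = -18
-58 - -40 = -18
Common difference d = -18.
First term a = -22.
Formula: S_i = -22 - 18*i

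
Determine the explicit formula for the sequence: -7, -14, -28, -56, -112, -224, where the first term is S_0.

Check ratios: -14 / -7 = 2.0
Common ratio r = 2.
First term a = -7.
Formula: S_i = -7 * 2^i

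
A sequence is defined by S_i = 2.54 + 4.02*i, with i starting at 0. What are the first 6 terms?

This is an arithmetic sequence.
i=0: S_0 = 2.54 + 4.02*0 = 2.54
i=1: S_1 = 2.54 + 4.02*1 = 6.56
i=2: S_2 = 2.54 + 4.02*2 = 10.58
i=3: S_3 = 2.54 + 4.02*3 = 14.6
i=4: S_4 = 2.54 + 4.02*4 = 18.62
i=5: S_5 = 2.54 + 4.02*5 = 22.64
The first 6 terms are: [2.54, 6.56, 10.58, 14.6, 18.62, 22.64]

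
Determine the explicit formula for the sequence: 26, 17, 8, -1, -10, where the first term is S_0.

Check differences: 17 - 26 = -9
8 - 17 = -9
Common difference d = -9.
First term a = 26.
Formula: S_i = 26 - 9*i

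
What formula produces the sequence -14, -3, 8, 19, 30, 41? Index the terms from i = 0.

Check differences: -3 - -14 = 11
8 - -3 = 11
Common difference d = 11.
First term a = -14.
Formula: S_i = -14 + 11*i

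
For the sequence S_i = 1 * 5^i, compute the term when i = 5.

S_5 = 1 * 5^5 = 1 * 3125 = 3125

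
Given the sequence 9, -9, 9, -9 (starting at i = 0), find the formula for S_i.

Check ratios: -9 / 9 = -1.0
Common ratio r = -1.
First term a = 9.
Formula: S_i = 9 * (-1)^i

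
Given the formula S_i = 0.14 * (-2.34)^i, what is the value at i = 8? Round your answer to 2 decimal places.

S_8 = 0.14 * (-2.34)^8 ≈ 0.14 * 898.932 ≈ 125.85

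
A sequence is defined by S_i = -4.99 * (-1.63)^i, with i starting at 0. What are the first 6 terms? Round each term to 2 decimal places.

This is a geometric sequence.
i=0: S_0 = -4.99 * (-1.63)^0 = -4.99
i=1: S_1 = -4.99 * (-1.63)^1 ≈ 8.13
i=2: S_2 = -4.99 * (-1.63)^2 ≈ -13.26
i=3: S_3 = -4.99 * (-1.63)^3 ≈ 21.61
i=4: S_4 = -4.99 * (-1.63)^4 ≈ -35.22
i=5: S_5 = -4.99 * (-1.63)^5 ≈ 57.42
The first 6 terms are: [-4.99, 8.13, -13.26, 21.61, -35.22, 57.42]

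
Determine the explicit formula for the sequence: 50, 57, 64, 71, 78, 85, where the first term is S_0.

Check differences: 57 - 50 = 7
64 - 57 = 7
Common difference d = 7.
First term a = 50.
Formula: S_i = 50 + 7*i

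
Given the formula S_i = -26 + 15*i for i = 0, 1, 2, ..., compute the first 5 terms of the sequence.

This is an arithmetic sequence.
i=0: S_0 = -26 + 15*0 = -26
i=1: S_1 = -26 + 15*1 = -11
i=2: S_2 = -26 + 15*2 = 4
i=3: S_3 = -26 + 15*3 = 19
i=4: S_4 = -26 + 15*4 = 34
The first 5 terms are: [-26, -11, 4, 19, 34]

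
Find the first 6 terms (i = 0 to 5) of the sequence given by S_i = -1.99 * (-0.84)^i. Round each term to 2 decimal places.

This is a geometric sequence.
i=0: S_0 = -1.99 * (-0.84)^0 = -1.99
i=1: S_1 = -1.99 * (-0.84)^1 ≈ 1.67
i=2: S_2 = -1.99 * (-0.84)^2 ≈ -1.4
i=3: S_3 = -1.99 * (-0.84)^3 ≈ 1.18
i=4: S_4 = -1.99 * (-0.84)^4 ≈ -0.99
i=5: S_5 = -1.99 * (-0.84)^5 ≈ 0.83
The first 6 terms are: [-1.99, 1.67, -1.4, 1.18, -0.99, 0.83]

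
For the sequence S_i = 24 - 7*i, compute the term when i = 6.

S_6 = 24 + -7*6 = 24 + -42 = -18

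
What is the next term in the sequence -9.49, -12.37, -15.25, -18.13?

Differences: -12.37 - -9.49 = -2.88
This is an arithmetic sequence with common difference d = -2.88.
Next term = -18.13 + -2.88 = -21.01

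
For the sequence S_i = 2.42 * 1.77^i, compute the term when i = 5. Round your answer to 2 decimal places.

S_5 = 2.42 * 1.77^5 ≈ 2.42 * 17.3727 ≈ 42.04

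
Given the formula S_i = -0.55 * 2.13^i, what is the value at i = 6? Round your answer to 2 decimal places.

S_6 = -0.55 * 2.13^6 ≈ -0.55 * 93.3851 ≈ -51.36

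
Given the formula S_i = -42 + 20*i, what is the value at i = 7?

S_7 = -42 + 20*7 = -42 + 140 = 98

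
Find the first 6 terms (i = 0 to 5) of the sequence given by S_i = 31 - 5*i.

This is an arithmetic sequence.
i=0: S_0 = 31 + -5*0 = 31
i=1: S_1 = 31 + -5*1 = 26
i=2: S_2 = 31 + -5*2 = 21
i=3: S_3 = 31 + -5*3 = 16
i=4: S_4 = 31 + -5*4 = 11
i=5: S_5 = 31 + -5*5 = 6
The first 6 terms are: [31, 26, 21, 16, 11, 6]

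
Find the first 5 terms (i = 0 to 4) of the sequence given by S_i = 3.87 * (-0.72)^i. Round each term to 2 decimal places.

This is a geometric sequence.
i=0: S_0 = 3.87 * (-0.72)^0 = 3.87
i=1: S_1 = 3.87 * (-0.72)^1 ≈ -2.79
i=2: S_2 = 3.87 * (-0.72)^2 ≈ 2.01
i=3: S_3 = 3.87 * (-0.72)^3 ≈ -1.44
i=4: S_4 = 3.87 * (-0.72)^4 ≈ 1.04
The first 5 terms are: [3.87, -2.79, 2.01, -1.44, 1.04]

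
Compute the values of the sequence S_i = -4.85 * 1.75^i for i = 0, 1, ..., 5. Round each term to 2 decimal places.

This is a geometric sequence.
i=0: S_0 = -4.85 * 1.75^0 = -4.85
i=1: S_1 = -4.85 * 1.75^1 ≈ -8.49
i=2: S_2 = -4.85 * 1.75^2 ≈ -14.85
i=3: S_3 = -4.85 * 1.75^3 ≈ -25.99
i=4: S_4 = -4.85 * 1.75^4 ≈ -45.49
i=5: S_5 = -4.85 * 1.75^5 ≈ -79.6
The first 6 terms are: [-4.85, -8.49, -14.85, -25.99, -45.49, -79.6]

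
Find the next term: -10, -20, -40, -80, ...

Ratios: -20 / -10 = 2.0
This is a geometric sequence with common ratio r = 2.
Next term = -80 * 2 = -160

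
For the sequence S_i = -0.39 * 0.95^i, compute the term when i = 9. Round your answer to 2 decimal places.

S_9 = -0.39 * 0.95^9 ≈ -0.39 * 0.6302 ≈ -0.25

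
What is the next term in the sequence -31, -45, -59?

Differences: -45 - -31 = -14
This is an arithmetic sequence with common difference d = -14.
Next term = -59 + -14 = -73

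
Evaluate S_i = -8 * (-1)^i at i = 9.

S_9 = -8 * (-1)^9 = -8 * -1 = 8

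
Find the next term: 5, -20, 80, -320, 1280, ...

Ratios: -20 / 5 = -4.0
This is a geometric sequence with common ratio r = -4.
Next term = 1280 * -4 = -5120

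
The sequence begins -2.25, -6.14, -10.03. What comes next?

Differences: -6.14 - -2.25 = -3.89
This is an arithmetic sequence with common difference d = -3.89.
Next term = -10.03 + -3.89 = -13.92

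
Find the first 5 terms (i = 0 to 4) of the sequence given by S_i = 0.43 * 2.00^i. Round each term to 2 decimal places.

This is a geometric sequence.
i=0: S_0 = 0.43 * 2.0^0 = 0.43
i=1: S_1 = 0.43 * 2.0^1 = 0.86
i=2: S_2 = 0.43 * 2.0^2 = 1.72
i=3: S_3 = 0.43 * 2.0^3 = 3.44
i=4: S_4 = 0.43 * 2.0^4 = 6.88
The first 5 terms are: [0.43, 0.86, 1.72, 3.44, 6.88]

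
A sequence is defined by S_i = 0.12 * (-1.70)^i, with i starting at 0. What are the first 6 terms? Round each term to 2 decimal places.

This is a geometric sequence.
i=0: S_0 = 0.12 * (-1.7)^0 = 0.12
i=1: S_1 = 0.12 * (-1.7)^1 ≈ -0.2
i=2: S_2 = 0.12 * (-1.7)^2 ≈ 0.35
i=3: S_3 = 0.12 * (-1.7)^3 ≈ -0.59
i=4: S_4 = 0.12 * (-1.7)^4 ≈ 1.0
i=5: S_5 = 0.12 * (-1.7)^5 ≈ -1.7
The first 6 terms are: [0.12, -0.2, 0.35, -0.59, 1.0, -1.7]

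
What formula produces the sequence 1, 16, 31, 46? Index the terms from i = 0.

Check differences: 16 - 1 = 15
31 - 16 = 15
Common difference d = 15.
First term a = 1.
Formula: S_i = 1 + 15*i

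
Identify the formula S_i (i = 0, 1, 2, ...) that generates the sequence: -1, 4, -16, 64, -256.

Check ratios: 4 / -1 = -4.0
Common ratio r = -4.
First term a = -1.
Formula: S_i = -1 * (-4)^i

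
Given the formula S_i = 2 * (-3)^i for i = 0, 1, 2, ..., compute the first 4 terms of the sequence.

This is a geometric sequence.
i=0: S_0 = 2 * (-3)^0 = 2
i=1: S_1 = 2 * (-3)^1 = -6
i=2: S_2 = 2 * (-3)^2 = 18
i=3: S_3 = 2 * (-3)^3 = -54
The first 4 terms are: [2, -6, 18, -54]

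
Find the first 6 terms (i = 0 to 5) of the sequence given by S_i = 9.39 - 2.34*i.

This is an arithmetic sequence.
i=0: S_0 = 9.39 + -2.34*0 = 9.39
i=1: S_1 = 9.39 + -2.34*1 = 7.05
i=2: S_2 = 9.39 + -2.34*2 = 4.71
i=3: S_3 = 9.39 + -2.34*3 = 2.37
i=4: S_4 = 9.39 + -2.34*4 = 0.03
i=5: S_5 = 9.39 + -2.34*5 = -2.31
The first 6 terms are: [9.39, 7.05, 4.71, 2.37, 0.03, -2.31]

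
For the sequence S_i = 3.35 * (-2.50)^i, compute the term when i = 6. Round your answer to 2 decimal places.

S_6 = 3.35 * (-2.5)^6 ≈ 3.35 * 244.1406 ≈ 817.87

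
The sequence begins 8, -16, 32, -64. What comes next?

Ratios: -16 / 8 = -2.0
This is a geometric sequence with common ratio r = -2.
Next term = -64 * -2 = 128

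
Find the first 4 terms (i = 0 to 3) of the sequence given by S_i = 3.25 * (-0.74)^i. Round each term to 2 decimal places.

This is a geometric sequence.
i=0: S_0 = 3.25 * (-0.74)^0 = 3.25
i=1: S_1 = 3.25 * (-0.74)^1 ≈ -2.41
i=2: S_2 = 3.25 * (-0.74)^2 ≈ 1.78
i=3: S_3 = 3.25 * (-0.74)^3 ≈ -1.32
The first 4 terms are: [3.25, -2.41, 1.78, -1.32]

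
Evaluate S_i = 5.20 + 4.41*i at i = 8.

S_8 = 5.2 + 4.41*8 = 5.2 + 35.28 = 40.48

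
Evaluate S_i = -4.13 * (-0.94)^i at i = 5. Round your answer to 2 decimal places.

S_5 = -4.13 * (-0.94)^5 ≈ -4.13 * -0.7339 ≈ 3.03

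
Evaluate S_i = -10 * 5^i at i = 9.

S_9 = -10 * 5^9 = -10 * 1953125 = -19531250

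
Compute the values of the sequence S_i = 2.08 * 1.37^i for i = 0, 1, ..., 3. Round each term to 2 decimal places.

This is a geometric sequence.
i=0: S_0 = 2.08 * 1.37^0 = 2.08
i=1: S_1 = 2.08 * 1.37^1 ≈ 2.85
i=2: S_2 = 2.08 * 1.37^2 ≈ 3.9
i=3: S_3 = 2.08 * 1.37^3 ≈ 5.35
The first 4 terms are: [2.08, 2.85, 3.9, 5.35]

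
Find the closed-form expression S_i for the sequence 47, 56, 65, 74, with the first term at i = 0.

Check differences: 56 - 47 = 9
65 - 56 = 9
Common difference d = 9.
First term a = 47.
Formula: S_i = 47 + 9*i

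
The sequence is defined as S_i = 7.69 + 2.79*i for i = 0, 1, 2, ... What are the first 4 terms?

This is an arithmetic sequence.
i=0: S_0 = 7.69 + 2.79*0 = 7.69
i=1: S_1 = 7.69 + 2.79*1 = 10.48
i=2: S_2 = 7.69 + 2.79*2 = 13.27
i=3: S_3 = 7.69 + 2.79*3 = 16.06
The first 4 terms are: [7.69, 10.48, 13.27, 16.06]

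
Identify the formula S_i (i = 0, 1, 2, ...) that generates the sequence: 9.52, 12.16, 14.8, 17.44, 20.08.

Check differences: 12.16 - 9.52 = 2.64
14.8 - 12.16 = 2.64
Common difference d = 2.64.
First term a = 9.52.
Formula: S_i = 9.52 + 2.64*i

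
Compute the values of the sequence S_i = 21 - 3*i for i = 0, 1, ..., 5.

This is an arithmetic sequence.
i=0: S_0 = 21 + -3*0 = 21
i=1: S_1 = 21 + -3*1 = 18
i=2: S_2 = 21 + -3*2 = 15
i=3: S_3 = 21 + -3*3 = 12
i=4: S_4 = 21 + -3*4 = 9
i=5: S_5 = 21 + -3*5 = 6
The first 6 terms are: [21, 18, 15, 12, 9, 6]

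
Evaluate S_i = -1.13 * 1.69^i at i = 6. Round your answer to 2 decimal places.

S_6 = -1.13 * 1.69^6 ≈ -1.13 * 23.2981 ≈ -26.33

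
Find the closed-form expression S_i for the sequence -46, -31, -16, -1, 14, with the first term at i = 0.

Check differences: -31 - -46 = 15
-16 - -31 = 15
Common difference d = 15.
First term a = -46.
Formula: S_i = -46 + 15*i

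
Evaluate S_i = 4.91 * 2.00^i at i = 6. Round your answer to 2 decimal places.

S_6 = 4.91 * 2.0^6 = 4.91 * 64 = 314.24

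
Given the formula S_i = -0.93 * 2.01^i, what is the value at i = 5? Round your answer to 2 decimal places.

S_5 = -0.93 * 2.01^5 ≈ -0.93 * 32.808 ≈ -30.51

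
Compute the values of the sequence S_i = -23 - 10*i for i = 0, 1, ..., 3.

This is an arithmetic sequence.
i=0: S_0 = -23 + -10*0 = -23
i=1: S_1 = -23 + -10*1 = -33
i=2: S_2 = -23 + -10*2 = -43
i=3: S_3 = -23 + -10*3 = -53
The first 4 terms are: [-23, -33, -43, -53]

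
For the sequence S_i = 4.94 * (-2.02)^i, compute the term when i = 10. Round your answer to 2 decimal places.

S_10 = 4.94 * (-2.02)^10 ≈ 4.94 * 1131.1331 ≈ 5587.8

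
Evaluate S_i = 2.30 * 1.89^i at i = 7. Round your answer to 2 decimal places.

S_7 = 2.3 * 1.89^7 ≈ 2.3 * 86.1455 ≈ 198.13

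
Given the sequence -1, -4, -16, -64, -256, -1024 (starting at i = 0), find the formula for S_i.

Check ratios: -4 / -1 = 4.0
Common ratio r = 4.
First term a = -1.
Formula: S_i = -1 * 4^i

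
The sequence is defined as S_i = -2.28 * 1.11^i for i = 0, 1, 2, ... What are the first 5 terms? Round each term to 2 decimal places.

This is a geometric sequence.
i=0: S_0 = -2.28 * 1.11^0 = -2.28
i=1: S_1 = -2.28 * 1.11^1 ≈ -2.53
i=2: S_2 = -2.28 * 1.11^2 ≈ -2.81
i=3: S_3 = -2.28 * 1.11^3 ≈ -3.12
i=4: S_4 = -2.28 * 1.11^4 ≈ -3.46
The first 5 terms are: [-2.28, -2.53, -2.81, -3.12, -3.46]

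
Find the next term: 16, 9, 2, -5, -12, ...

Differences: 9 - 16 = -7
This is an arithmetic sequence with common difference d = -7.
Next term = -12 + -7 = -19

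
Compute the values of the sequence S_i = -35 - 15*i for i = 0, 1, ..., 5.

This is an arithmetic sequence.
i=0: S_0 = -35 + -15*0 = -35
i=1: S_1 = -35 + -15*1 = -50
i=2: S_2 = -35 + -15*2 = -65
i=3: S_3 = -35 + -15*3 = -80
i=4: S_4 = -35 + -15*4 = -95
i=5: S_5 = -35 + -15*5 = -110
The first 6 terms are: [-35, -50, -65, -80, -95, -110]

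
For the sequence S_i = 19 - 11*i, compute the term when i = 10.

S_10 = 19 + -11*10 = 19 + -110 = -91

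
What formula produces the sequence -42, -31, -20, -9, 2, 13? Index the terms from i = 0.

Check differences: -31 - -42 = 11
-20 - -31 = 11
Common difference d = 11.
First term a = -42.
Formula: S_i = -42 + 11*i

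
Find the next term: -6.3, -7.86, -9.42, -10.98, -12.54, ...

Differences: -7.86 - -6.3 = -1.56
This is an arithmetic sequence with common difference d = -1.56.
Next term = -12.54 + -1.56 = -14.1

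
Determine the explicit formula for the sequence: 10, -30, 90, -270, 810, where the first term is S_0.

Check ratios: -30 / 10 = -3.0
Common ratio r = -3.
First term a = 10.
Formula: S_i = 10 * (-3)^i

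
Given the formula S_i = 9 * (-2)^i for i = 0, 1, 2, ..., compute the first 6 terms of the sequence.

This is a geometric sequence.
i=0: S_0 = 9 * (-2)^0 = 9
i=1: S_1 = 9 * (-2)^1 = -18
i=2: S_2 = 9 * (-2)^2 = 36
i=3: S_3 = 9 * (-2)^3 = -72
i=4: S_4 = 9 * (-2)^4 = 144
i=5: S_5 = 9 * (-2)^5 = -288
The first 6 terms are: [9, -18, 36, -72, 144, -288]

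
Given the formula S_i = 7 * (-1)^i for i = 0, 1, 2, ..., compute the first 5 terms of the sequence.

This is a geometric sequence.
i=0: S_0 = 7 * (-1)^0 = 7
i=1: S_1 = 7 * (-1)^1 = -7
i=2: S_2 = 7 * (-1)^2 = 7
i=3: S_3 = 7 * (-1)^3 = -7
i=4: S_4 = 7 * (-1)^4 = 7
The first 5 terms are: [7, -7, 7, -7, 7]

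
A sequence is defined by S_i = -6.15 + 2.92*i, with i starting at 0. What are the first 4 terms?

This is an arithmetic sequence.
i=0: S_0 = -6.15 + 2.92*0 = -6.15
i=1: S_1 = -6.15 + 2.92*1 = -3.23
i=2: S_2 = -6.15 + 2.92*2 = -0.31
i=3: S_3 = -6.15 + 2.92*3 = 2.61
The first 4 terms are: [-6.15, -3.23, -0.31, 2.61]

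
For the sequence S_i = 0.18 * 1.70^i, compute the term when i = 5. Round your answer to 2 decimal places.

S_5 = 0.18 * 1.7^5 ≈ 0.18 * 14.1986 ≈ 2.56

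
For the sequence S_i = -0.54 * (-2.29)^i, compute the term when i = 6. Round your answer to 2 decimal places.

S_6 = -0.54 * (-2.29)^6 ≈ -0.54 * 144.2158 ≈ -77.88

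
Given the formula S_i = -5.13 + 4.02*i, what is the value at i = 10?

S_10 = -5.13 + 4.02*10 = -5.13 + 40.2 = 35.07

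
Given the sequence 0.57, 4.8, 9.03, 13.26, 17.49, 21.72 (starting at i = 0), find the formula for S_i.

Check differences: 4.8 - 0.57 = 4.23
9.03 - 4.8 = 4.23
Common difference d = 4.23.
First term a = 0.57.
Formula: S_i = 0.57 + 4.23*i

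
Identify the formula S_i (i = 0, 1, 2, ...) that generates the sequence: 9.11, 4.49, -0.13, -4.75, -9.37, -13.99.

Check differences: 4.49 - 9.11 = -4.62
-0.13 - 4.49 = -4.62
Common difference d = -4.62.
First term a = 9.11.
Formula: S_i = 9.11 - 4.62*i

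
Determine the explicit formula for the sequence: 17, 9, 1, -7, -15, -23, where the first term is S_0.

Check differences: 9 - 17 = -8
1 - 9 = -8
Common difference d = -8.
First term a = 17.
Formula: S_i = 17 - 8*i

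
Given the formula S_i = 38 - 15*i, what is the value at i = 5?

S_5 = 38 + -15*5 = 38 + -75 = -37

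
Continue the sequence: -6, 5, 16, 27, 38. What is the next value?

Differences: 5 - -6 = 11
This is an arithmetic sequence with common difference d = 11.
Next term = 38 + 11 = 49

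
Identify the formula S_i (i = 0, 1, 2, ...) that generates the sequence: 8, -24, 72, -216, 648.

Check ratios: -24 / 8 = -3.0
Common ratio r = -3.
First term a = 8.
Formula: S_i = 8 * (-3)^i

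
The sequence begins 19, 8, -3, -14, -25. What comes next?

Differences: 8 - 19 = -11
This is an arithmetic sequence with common difference d = -11.
Next term = -25 + -11 = -36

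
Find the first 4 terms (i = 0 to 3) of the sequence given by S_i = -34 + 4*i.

This is an arithmetic sequence.
i=0: S_0 = -34 + 4*0 = -34
i=1: S_1 = -34 + 4*1 = -30
i=2: S_2 = -34 + 4*2 = -26
i=3: S_3 = -34 + 4*3 = -22
The first 4 terms are: [-34, -30, -26, -22]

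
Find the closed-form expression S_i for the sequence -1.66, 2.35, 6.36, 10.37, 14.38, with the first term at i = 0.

Check differences: 2.35 - -1.66 = 4.01
6.36 - 2.35 = 4.01
Common difference d = 4.01.
First term a = -1.66.
Formula: S_i = -1.66 + 4.01*i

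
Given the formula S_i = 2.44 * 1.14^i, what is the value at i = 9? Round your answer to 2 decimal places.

S_9 = 2.44 * 1.14^9 ≈ 2.44 * 3.2519 ≈ 7.93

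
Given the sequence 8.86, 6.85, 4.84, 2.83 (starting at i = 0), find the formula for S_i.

Check differences: 6.85 - 8.86 = -2.01
4.84 - 6.85 = -2.01
Common difference d = -2.01.
First term a = 8.86.
Formula: S_i = 8.86 - 2.01*i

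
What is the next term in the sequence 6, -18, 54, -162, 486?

Ratios: -18 / 6 = -3.0
This is a geometric sequence with common ratio r = -3.
Next term = 486 * -3 = -1458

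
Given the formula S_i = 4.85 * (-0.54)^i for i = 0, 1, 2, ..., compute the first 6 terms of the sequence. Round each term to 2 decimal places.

This is a geometric sequence.
i=0: S_0 = 4.85 * (-0.54)^0 = 4.85
i=1: S_1 = 4.85 * (-0.54)^1 ≈ -2.62
i=2: S_2 = 4.85 * (-0.54)^2 ≈ 1.41
i=3: S_3 = 4.85 * (-0.54)^3 ≈ -0.76
i=4: S_4 = 4.85 * (-0.54)^4 ≈ 0.41
i=5: S_5 = 4.85 * (-0.54)^5 ≈ -0.22
The first 6 terms are: [4.85, -2.62, 1.41, -0.76, 0.41, -0.22]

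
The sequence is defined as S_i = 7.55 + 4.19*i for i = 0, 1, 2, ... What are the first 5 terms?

This is an arithmetic sequence.
i=0: S_0 = 7.55 + 4.19*0 = 7.55
i=1: S_1 = 7.55 + 4.19*1 = 11.74
i=2: S_2 = 7.55 + 4.19*2 = 15.93
i=3: S_3 = 7.55 + 4.19*3 = 20.12
i=4: S_4 = 7.55 + 4.19*4 = 24.31
The first 5 terms are: [7.55, 11.74, 15.93, 20.12, 24.31]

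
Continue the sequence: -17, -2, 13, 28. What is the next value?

Differences: -2 - -17 = 15
This is an arithmetic sequence with common difference d = 15.
Next term = 28 + 15 = 43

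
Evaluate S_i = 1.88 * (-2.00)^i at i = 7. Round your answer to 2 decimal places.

S_7 = 1.88 * (-2.0)^7 = 1.88 * -128 = -240.64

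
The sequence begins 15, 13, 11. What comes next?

Differences: 13 - 15 = -2
This is an arithmetic sequence with common difference d = -2.
Next term = 11 + -2 = 9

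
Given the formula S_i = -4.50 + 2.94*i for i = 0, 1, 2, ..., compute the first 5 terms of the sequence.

This is an arithmetic sequence.
i=0: S_0 = -4.5 + 2.94*0 = -4.5
i=1: S_1 = -4.5 + 2.94*1 = -1.56
i=2: S_2 = -4.5 + 2.94*2 = 1.38
i=3: S_3 = -4.5 + 2.94*3 = 4.32
i=4: S_4 = -4.5 + 2.94*4 = 7.26
The first 5 terms are: [-4.5, -1.56, 1.38, 4.32, 7.26]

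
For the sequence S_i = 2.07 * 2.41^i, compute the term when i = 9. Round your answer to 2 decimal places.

S_9 = 2.07 * 2.41^9 ≈ 2.07 * 2742.5426 ≈ 5677.06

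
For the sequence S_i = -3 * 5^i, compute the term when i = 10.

S_10 = -3 * 5^10 = -3 * 9765625 = -29296875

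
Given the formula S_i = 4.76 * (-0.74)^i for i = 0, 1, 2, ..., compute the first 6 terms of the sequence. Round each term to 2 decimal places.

This is a geometric sequence.
i=0: S_0 = 4.76 * (-0.74)^0 = 4.76
i=1: S_1 = 4.76 * (-0.74)^1 ≈ -3.52
i=2: S_2 = 4.76 * (-0.74)^2 ≈ 2.61
i=3: S_3 = 4.76 * (-0.74)^3 ≈ -1.93
i=4: S_4 = 4.76 * (-0.74)^4 ≈ 1.43
i=5: S_5 = 4.76 * (-0.74)^5 ≈ -1.06
The first 6 terms are: [4.76, -3.52, 2.61, -1.93, 1.43, -1.06]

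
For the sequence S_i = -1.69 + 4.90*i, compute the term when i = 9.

S_9 = -1.69 + 4.9*9 = -1.69 + 44.1 = 42.41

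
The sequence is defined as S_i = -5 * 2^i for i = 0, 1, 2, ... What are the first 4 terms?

This is a geometric sequence.
i=0: S_0 = -5 * 2^0 = -5
i=1: S_1 = -5 * 2^1 = -10
i=2: S_2 = -5 * 2^2 = -20
i=3: S_3 = -5 * 2^3 = -40
The first 4 terms are: [-5, -10, -20, -40]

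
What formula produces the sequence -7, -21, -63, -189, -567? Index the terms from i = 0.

Check ratios: -21 / -7 = 3.0
Common ratio r = 3.
First term a = -7.
Formula: S_i = -7 * 3^i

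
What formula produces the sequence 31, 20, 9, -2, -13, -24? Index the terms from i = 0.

Check differences: 20 - 31 = -11
9 - 20 = -11
Common difference d = -11.
First term a = 31.
Formula: S_i = 31 - 11*i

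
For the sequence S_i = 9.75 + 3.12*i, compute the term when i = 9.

S_9 = 9.75 + 3.12*9 = 9.75 + 28.08 = 37.83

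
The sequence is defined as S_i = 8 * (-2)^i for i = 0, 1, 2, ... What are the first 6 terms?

This is a geometric sequence.
i=0: S_0 = 8 * (-2)^0 = 8
i=1: S_1 = 8 * (-2)^1 = -16
i=2: S_2 = 8 * (-2)^2 = 32
i=3: S_3 = 8 * (-2)^3 = -64
i=4: S_4 = 8 * (-2)^4 = 128
i=5: S_5 = 8 * (-2)^5 = -256
The first 6 terms are: [8, -16, 32, -64, 128, -256]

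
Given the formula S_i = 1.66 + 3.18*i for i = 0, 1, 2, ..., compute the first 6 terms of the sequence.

This is an arithmetic sequence.
i=0: S_0 = 1.66 + 3.18*0 = 1.66
i=1: S_1 = 1.66 + 3.18*1 = 4.84
i=2: S_2 = 1.66 + 3.18*2 = 8.02
i=3: S_3 = 1.66 + 3.18*3 = 11.2
i=4: S_4 = 1.66 + 3.18*4 = 14.38
i=5: S_5 = 1.66 + 3.18*5 = 17.56
The first 6 terms are: [1.66, 4.84, 8.02, 11.2, 14.38, 17.56]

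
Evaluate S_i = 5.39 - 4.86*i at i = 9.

S_9 = 5.39 + -4.86*9 = 5.39 + -43.74 = -38.35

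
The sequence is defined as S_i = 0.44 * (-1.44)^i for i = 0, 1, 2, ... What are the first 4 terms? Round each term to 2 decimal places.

This is a geometric sequence.
i=0: S_0 = 0.44 * (-1.44)^0 = 0.44
i=1: S_1 = 0.44 * (-1.44)^1 ≈ -0.63
i=2: S_2 = 0.44 * (-1.44)^2 ≈ 0.91
i=3: S_3 = 0.44 * (-1.44)^3 ≈ -1.31
The first 4 terms are: [0.44, -0.63, 0.91, -1.31]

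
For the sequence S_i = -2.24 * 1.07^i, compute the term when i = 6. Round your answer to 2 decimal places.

S_6 = -2.24 * 1.07^6 ≈ -2.24 * 1.5007 ≈ -3.36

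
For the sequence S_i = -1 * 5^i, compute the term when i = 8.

S_8 = -1 * 5^8 = -1 * 390625 = -390625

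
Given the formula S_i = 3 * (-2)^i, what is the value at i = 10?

S_10 = 3 * (-2)^10 = 3 * 1024 = 3072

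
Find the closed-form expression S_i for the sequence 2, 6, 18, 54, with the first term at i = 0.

Check ratios: 6 / 2 = 3.0
Common ratio r = 3.
First term a = 2.
Formula: S_i = 2 * 3^i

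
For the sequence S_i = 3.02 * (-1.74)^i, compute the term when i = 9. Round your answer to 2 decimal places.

S_9 = 3.02 * (-1.74)^9 ≈ 3.02 * -146.1986 ≈ -441.52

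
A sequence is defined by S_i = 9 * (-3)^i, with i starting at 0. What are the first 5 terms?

This is a geometric sequence.
i=0: S_0 = 9 * (-3)^0 = 9
i=1: S_1 = 9 * (-3)^1 = -27
i=2: S_2 = 9 * (-3)^2 = 81
i=3: S_3 = 9 * (-3)^3 = -243
i=4: S_4 = 9 * (-3)^4 = 729
The first 5 terms are: [9, -27, 81, -243, 729]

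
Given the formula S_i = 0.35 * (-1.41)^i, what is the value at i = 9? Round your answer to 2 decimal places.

S_9 = 0.35 * (-1.41)^9 ≈ 0.35 * -22.0278 ≈ -7.71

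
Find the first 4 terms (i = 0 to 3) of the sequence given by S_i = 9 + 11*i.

This is an arithmetic sequence.
i=0: S_0 = 9 + 11*0 = 9
i=1: S_1 = 9 + 11*1 = 20
i=2: S_2 = 9 + 11*2 = 31
i=3: S_3 = 9 + 11*3 = 42
The first 4 terms are: [9, 20, 31, 42]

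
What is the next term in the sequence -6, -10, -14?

Differences: -10 - -6 = -4
This is an arithmetic sequence with common difference d = -4.
Next term = -14 + -4 = -18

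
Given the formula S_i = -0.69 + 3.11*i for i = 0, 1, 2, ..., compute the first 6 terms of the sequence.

This is an arithmetic sequence.
i=0: S_0 = -0.69 + 3.11*0 = -0.69
i=1: S_1 = -0.69 + 3.11*1 = 2.42
i=2: S_2 = -0.69 + 3.11*2 = 5.53
i=3: S_3 = -0.69 + 3.11*3 = 8.64
i=4: S_4 = -0.69 + 3.11*4 = 11.75
i=5: S_5 = -0.69 + 3.11*5 = 14.86
The first 6 terms are: [-0.69, 2.42, 5.53, 8.64, 11.75, 14.86]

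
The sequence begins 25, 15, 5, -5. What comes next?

Differences: 15 - 25 = -10
This is an arithmetic sequence with common difference d = -10.
Next term = -5 + -10 = -15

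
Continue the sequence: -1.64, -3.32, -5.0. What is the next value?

Differences: -3.32 - -1.64 = -1.68
This is an arithmetic sequence with common difference d = -1.68.
Next term = -5.0 + -1.68 = -6.68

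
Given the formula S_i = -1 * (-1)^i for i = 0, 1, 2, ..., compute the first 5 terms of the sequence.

This is a geometric sequence.
i=0: S_0 = -1 * (-1)^0 = -1
i=1: S_1 = -1 * (-1)^1 = 1
i=2: S_2 = -1 * (-1)^2 = -1
i=3: S_3 = -1 * (-1)^3 = 1
i=4: S_4 = -1 * (-1)^4 = -1
The first 5 terms are: [-1, 1, -1, 1, -1]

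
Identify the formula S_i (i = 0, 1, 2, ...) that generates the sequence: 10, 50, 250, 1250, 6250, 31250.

Check ratios: 50 / 10 = 5.0
Common ratio r = 5.
First term a = 10.
Formula: S_i = 10 * 5^i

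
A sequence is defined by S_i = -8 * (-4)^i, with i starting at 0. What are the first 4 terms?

This is a geometric sequence.
i=0: S_0 = -8 * (-4)^0 = -8
i=1: S_1 = -8 * (-4)^1 = 32
i=2: S_2 = -8 * (-4)^2 = -128
i=3: S_3 = -8 * (-4)^3 = 512
The first 4 terms are: [-8, 32, -128, 512]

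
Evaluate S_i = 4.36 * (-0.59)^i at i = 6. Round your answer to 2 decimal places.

S_6 = 4.36 * (-0.59)^6 ≈ 4.36 * 0.0422 ≈ 0.18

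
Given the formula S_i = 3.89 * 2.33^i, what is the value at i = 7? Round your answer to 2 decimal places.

S_7 = 3.89 * 2.33^7 ≈ 3.89 * 372.8133 ≈ 1450.24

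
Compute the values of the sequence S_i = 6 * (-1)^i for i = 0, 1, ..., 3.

This is a geometric sequence.
i=0: S_0 = 6 * (-1)^0 = 6
i=1: S_1 = 6 * (-1)^1 = -6
i=2: S_2 = 6 * (-1)^2 = 6
i=3: S_3 = 6 * (-1)^3 = -6
The first 4 terms are: [6, -6, 6, -6]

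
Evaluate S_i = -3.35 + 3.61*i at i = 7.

S_7 = -3.35 + 3.61*7 = -3.35 + 25.27 = 21.92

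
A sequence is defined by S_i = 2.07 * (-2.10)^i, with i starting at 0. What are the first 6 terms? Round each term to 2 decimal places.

This is a geometric sequence.
i=0: S_0 = 2.07 * (-2.1)^0 = 2.07
i=1: S_1 = 2.07 * (-2.1)^1 ≈ -4.35
i=2: S_2 = 2.07 * (-2.1)^2 ≈ 9.13
i=3: S_3 = 2.07 * (-2.1)^3 ≈ -19.17
i=4: S_4 = 2.07 * (-2.1)^4 ≈ 40.26
i=5: S_5 = 2.07 * (-2.1)^5 ≈ -84.54
The first 6 terms are: [2.07, -4.35, 9.13, -19.17, 40.26, -84.54]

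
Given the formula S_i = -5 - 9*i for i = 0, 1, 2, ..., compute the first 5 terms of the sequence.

This is an arithmetic sequence.
i=0: S_0 = -5 + -9*0 = -5
i=1: S_1 = -5 + -9*1 = -14
i=2: S_2 = -5 + -9*2 = -23
i=3: S_3 = -5 + -9*3 = -32
i=4: S_4 = -5 + -9*4 = -41
The first 5 terms are: [-5, -14, -23, -32, -41]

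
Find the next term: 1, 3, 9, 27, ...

Ratios: 3 / 1 = 3.0
This is a geometric sequence with common ratio r = 3.
Next term = 27 * 3 = 81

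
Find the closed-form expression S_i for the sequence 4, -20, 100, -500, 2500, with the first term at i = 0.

Check ratios: -20 / 4 = -5.0
Common ratio r = -5.
First term a = 4.
Formula: S_i = 4 * (-5)^i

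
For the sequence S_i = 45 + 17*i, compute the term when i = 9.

S_9 = 45 + 17*9 = 45 + 153 = 198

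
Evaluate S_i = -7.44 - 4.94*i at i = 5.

S_5 = -7.44 + -4.94*5 = -7.44 + -24.7 = -32.14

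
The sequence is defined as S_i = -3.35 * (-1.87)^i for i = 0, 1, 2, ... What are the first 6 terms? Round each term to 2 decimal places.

This is a geometric sequence.
i=0: S_0 = -3.35 * (-1.87)^0 = -3.35
i=1: S_1 = -3.35 * (-1.87)^1 ≈ 6.26
i=2: S_2 = -3.35 * (-1.87)^2 ≈ -11.71
i=3: S_3 = -3.35 * (-1.87)^3 ≈ 21.91
i=4: S_4 = -3.35 * (-1.87)^4 ≈ -40.96
i=5: S_5 = -3.35 * (-1.87)^5 ≈ 76.6
The first 6 terms are: [-3.35, 6.26, -11.71, 21.91, -40.96, 76.6]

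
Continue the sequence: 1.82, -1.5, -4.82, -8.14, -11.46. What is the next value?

Differences: -1.5 - 1.82 = -3.32
This is an arithmetic sequence with common difference d = -3.32.
Next term = -11.46 + -3.32 = -14.78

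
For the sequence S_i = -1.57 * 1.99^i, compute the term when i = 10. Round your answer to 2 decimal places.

S_10 = -1.57 * 1.99^10 ≈ -1.57 * 973.9368 ≈ -1529.08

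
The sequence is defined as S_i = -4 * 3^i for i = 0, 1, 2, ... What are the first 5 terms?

This is a geometric sequence.
i=0: S_0 = -4 * 3^0 = -4
i=1: S_1 = -4 * 3^1 = -12
i=2: S_2 = -4 * 3^2 = -36
i=3: S_3 = -4 * 3^3 = -108
i=4: S_4 = -4 * 3^4 = -324
The first 5 terms are: [-4, -12, -36, -108, -324]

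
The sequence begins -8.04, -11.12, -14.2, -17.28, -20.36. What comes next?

Differences: -11.12 - -8.04 = -3.08
This is an arithmetic sequence with common difference d = -3.08.
Next term = -20.36 + -3.08 = -23.44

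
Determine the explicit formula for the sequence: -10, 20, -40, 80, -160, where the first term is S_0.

Check ratios: 20 / -10 = -2.0
Common ratio r = -2.
First term a = -10.
Formula: S_i = -10 * (-2)^i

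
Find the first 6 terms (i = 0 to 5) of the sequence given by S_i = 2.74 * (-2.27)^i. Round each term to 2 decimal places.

This is a geometric sequence.
i=0: S_0 = 2.74 * (-2.27)^0 = 2.74
i=1: S_1 = 2.74 * (-2.27)^1 ≈ -6.22
i=2: S_2 = 2.74 * (-2.27)^2 ≈ 14.12
i=3: S_3 = 2.74 * (-2.27)^3 ≈ -32.05
i=4: S_4 = 2.74 * (-2.27)^4 ≈ 72.75
i=5: S_5 = 2.74 * (-2.27)^5 ≈ -165.15
The first 6 terms are: [2.74, -6.22, 14.12, -32.05, 72.75, -165.15]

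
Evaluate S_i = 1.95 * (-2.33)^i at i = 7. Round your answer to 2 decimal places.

S_7 = 1.95 * (-2.33)^7 ≈ 1.95 * -372.8133 ≈ -726.99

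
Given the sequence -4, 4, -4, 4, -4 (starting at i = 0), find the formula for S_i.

Check ratios: 4 / -4 = -1.0
Common ratio r = -1.
First term a = -4.
Formula: S_i = -4 * (-1)^i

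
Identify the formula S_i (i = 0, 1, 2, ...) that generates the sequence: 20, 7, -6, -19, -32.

Check differences: 7 - 20 = -13
-6 - 7 = -13
Common difference d = -13.
First term a = 20.
Formula: S_i = 20 - 13*i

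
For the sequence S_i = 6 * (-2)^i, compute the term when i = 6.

S_6 = 6 * (-2)^6 = 6 * 64 = 384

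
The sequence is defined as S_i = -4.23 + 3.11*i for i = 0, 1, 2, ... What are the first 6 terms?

This is an arithmetic sequence.
i=0: S_0 = -4.23 + 3.11*0 = -4.23
i=1: S_1 = -4.23 + 3.11*1 = -1.12
i=2: S_2 = -4.23 + 3.11*2 = 1.99
i=3: S_3 = -4.23 + 3.11*3 = 5.1
i=4: S_4 = -4.23 + 3.11*4 = 8.21
i=5: S_5 = -4.23 + 3.11*5 = 11.32
The first 6 terms are: [-4.23, -1.12, 1.99, 5.1, 8.21, 11.32]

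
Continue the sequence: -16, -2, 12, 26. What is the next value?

Differences: -2 - -16 = 14
This is an arithmetic sequence with common difference d = 14.
Next term = 26 + 14 = 40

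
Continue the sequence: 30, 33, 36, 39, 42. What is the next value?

Differences: 33 - 30 = 3
This is an arithmetic sequence with common difference d = 3.
Next term = 42 + 3 = 45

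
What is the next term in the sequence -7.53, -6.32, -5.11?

Differences: -6.32 - -7.53 = 1.21
This is an arithmetic sequence with common difference d = 1.21.
Next term = -5.11 + 1.21 = -3.9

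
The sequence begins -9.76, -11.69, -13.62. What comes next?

Differences: -11.69 - -9.76 = -1.93
This is an arithmetic sequence with common difference d = -1.93.
Next term = -13.62 + -1.93 = -15.55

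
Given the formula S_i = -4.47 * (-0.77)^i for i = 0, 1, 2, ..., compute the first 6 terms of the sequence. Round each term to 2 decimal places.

This is a geometric sequence.
i=0: S_0 = -4.47 * (-0.77)^0 = -4.47
i=1: S_1 = -4.47 * (-0.77)^1 ≈ 3.44
i=2: S_2 = -4.47 * (-0.77)^2 ≈ -2.65
i=3: S_3 = -4.47 * (-0.77)^3 ≈ 2.04
i=4: S_4 = -4.47 * (-0.77)^4 ≈ -1.57
i=5: S_5 = -4.47 * (-0.77)^5 ≈ 1.21
The first 6 terms are: [-4.47, 3.44, -2.65, 2.04, -1.57, 1.21]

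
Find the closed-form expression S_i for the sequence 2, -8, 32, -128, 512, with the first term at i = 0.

Check ratios: -8 / 2 = -4.0
Common ratio r = -4.
First term a = 2.
Formula: S_i = 2 * (-4)^i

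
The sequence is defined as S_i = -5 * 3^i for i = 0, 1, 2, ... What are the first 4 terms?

This is a geometric sequence.
i=0: S_0 = -5 * 3^0 = -5
i=1: S_1 = -5 * 3^1 = -15
i=2: S_2 = -5 * 3^2 = -45
i=3: S_3 = -5 * 3^3 = -135
The first 4 terms are: [-5, -15, -45, -135]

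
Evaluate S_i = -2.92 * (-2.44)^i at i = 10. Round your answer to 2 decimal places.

S_10 = -2.92 * (-2.44)^10 ≈ -2.92 * 7479.9426 ≈ -21841.43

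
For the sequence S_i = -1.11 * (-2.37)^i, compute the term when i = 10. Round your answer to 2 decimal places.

S_10 = -1.11 * (-2.37)^10 ≈ -1.11 * 5590.9223 ≈ -6205.92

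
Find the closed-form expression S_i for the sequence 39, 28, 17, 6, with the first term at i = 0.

Check differences: 28 - 39 = -11
17 - 28 = -11
Common difference d = -11.
First term a = 39.
Formula: S_i = 39 - 11*i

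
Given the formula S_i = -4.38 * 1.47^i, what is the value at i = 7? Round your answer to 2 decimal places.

S_7 = -4.38 * 1.47^7 ≈ -4.38 * 14.8327 ≈ -64.97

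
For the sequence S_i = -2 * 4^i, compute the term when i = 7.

S_7 = -2 * 4^7 = -2 * 16384 = -32768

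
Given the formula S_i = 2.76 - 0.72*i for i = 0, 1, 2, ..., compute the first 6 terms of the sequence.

This is an arithmetic sequence.
i=0: S_0 = 2.76 + -0.72*0 = 2.76
i=1: S_1 = 2.76 + -0.72*1 = 2.04
i=2: S_2 = 2.76 + -0.72*2 = 1.32
i=3: S_3 = 2.76 + -0.72*3 = 0.6
i=4: S_4 = 2.76 + -0.72*4 = -0.12
i=5: S_5 = 2.76 + -0.72*5 = -0.84
The first 6 terms are: [2.76, 2.04, 1.32, 0.6, -0.12, -0.84]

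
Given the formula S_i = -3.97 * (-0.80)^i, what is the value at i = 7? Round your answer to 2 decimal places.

S_7 = -3.97 * (-0.8)^7 ≈ -3.97 * -0.2097 ≈ 0.83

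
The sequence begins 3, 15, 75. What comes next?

Ratios: 15 / 3 = 5.0
This is a geometric sequence with common ratio r = 5.
Next term = 75 * 5 = 375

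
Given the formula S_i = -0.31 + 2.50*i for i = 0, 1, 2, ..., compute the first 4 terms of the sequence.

This is an arithmetic sequence.
i=0: S_0 = -0.31 + 2.5*0 = -0.31
i=1: S_1 = -0.31 + 2.5*1 = 2.19
i=2: S_2 = -0.31 + 2.5*2 = 4.69
i=3: S_3 = -0.31 + 2.5*3 = 7.19
The first 4 terms are: [-0.31, 2.19, 4.69, 7.19]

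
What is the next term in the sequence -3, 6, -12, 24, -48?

Ratios: 6 / -3 = -2.0
This is a geometric sequence with common ratio r = -2.
Next term = -48 * -2 = 96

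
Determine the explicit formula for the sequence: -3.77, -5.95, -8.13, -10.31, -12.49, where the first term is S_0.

Check differences: -5.95 - -3.77 = -2.18
-8.13 - -5.95 = -2.18
Common difference d = -2.18.
First term a = -3.77.
Formula: S_i = -3.77 - 2.18*i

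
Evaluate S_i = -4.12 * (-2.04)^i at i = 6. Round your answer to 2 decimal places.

S_6 = -4.12 * (-2.04)^6 ≈ -4.12 * 72.0744 ≈ -296.95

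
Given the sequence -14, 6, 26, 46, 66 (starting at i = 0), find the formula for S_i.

Check differences: 6 - -14 = 20
26 - 6 = 20
Common difference d = 20.
First term a = -14.
Formula: S_i = -14 + 20*i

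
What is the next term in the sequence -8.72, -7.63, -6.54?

Differences: -7.63 - -8.72 = 1.09
This is an arithmetic sequence with common difference d = 1.09.
Next term = -6.54 + 1.09 = -5.45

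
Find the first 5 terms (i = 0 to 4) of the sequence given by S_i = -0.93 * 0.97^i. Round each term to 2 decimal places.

This is a geometric sequence.
i=0: S_0 = -0.93 * 0.97^0 = -0.93
i=1: S_1 = -0.93 * 0.97^1 ≈ -0.9
i=2: S_2 = -0.93 * 0.97^2 ≈ -0.88
i=3: S_3 = -0.93 * 0.97^3 ≈ -0.85
i=4: S_4 = -0.93 * 0.97^4 ≈ -0.82
The first 5 terms are: [-0.93, -0.9, -0.88, -0.85, -0.82]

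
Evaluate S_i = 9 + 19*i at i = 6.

S_6 = 9 + 19*6 = 9 + 114 = 123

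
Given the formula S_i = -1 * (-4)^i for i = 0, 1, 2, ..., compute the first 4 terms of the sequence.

This is a geometric sequence.
i=0: S_0 = -1 * (-4)^0 = -1
i=1: S_1 = -1 * (-4)^1 = 4
i=2: S_2 = -1 * (-4)^2 = -16
i=3: S_3 = -1 * (-4)^3 = 64
The first 4 terms are: [-1, 4, -16, 64]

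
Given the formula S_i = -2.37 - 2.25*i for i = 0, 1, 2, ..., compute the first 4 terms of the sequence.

This is an arithmetic sequence.
i=0: S_0 = -2.37 + -2.25*0 = -2.37
i=1: S_1 = -2.37 + -2.25*1 = -4.62
i=2: S_2 = -2.37 + -2.25*2 = -6.87
i=3: S_3 = -2.37 + -2.25*3 = -9.12
The first 4 terms are: [-2.37, -4.62, -6.87, -9.12]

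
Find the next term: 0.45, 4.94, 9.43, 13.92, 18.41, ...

Differences: 4.94 - 0.45 = 4.49
This is an arithmetic sequence with common difference d = 4.49.
Next term = 18.41 + 4.49 = 22.9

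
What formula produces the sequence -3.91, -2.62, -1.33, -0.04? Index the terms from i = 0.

Check differences: -2.62 - -3.91 = 1.29
-1.33 - -2.62 = 1.29
Common difference d = 1.29.
First term a = -3.91.
Formula: S_i = -3.91 + 1.29*i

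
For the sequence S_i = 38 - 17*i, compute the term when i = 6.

S_6 = 38 + -17*6 = 38 + -102 = -64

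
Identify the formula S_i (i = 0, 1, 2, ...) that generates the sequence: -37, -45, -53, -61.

Check differences: -45 - -37 = -8
-53 - -45 = -8
Common difference d = -8.
First term a = -37.
Formula: S_i = -37 - 8*i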